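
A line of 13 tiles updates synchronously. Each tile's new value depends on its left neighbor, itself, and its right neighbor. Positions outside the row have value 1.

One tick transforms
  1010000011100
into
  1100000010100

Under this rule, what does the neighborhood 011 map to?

At position 8 the neighborhood is 011; the next row has 1 there.

1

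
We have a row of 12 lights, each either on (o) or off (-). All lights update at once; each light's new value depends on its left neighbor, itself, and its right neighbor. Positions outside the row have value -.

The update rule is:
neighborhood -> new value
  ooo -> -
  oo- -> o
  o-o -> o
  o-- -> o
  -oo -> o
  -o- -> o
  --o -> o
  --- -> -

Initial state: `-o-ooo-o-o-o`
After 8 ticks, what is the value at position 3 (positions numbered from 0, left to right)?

-

tick 1: oooo-ooooooo
tick 2: o--ooo-----o
tick 3: oooo-oo---oo
tick 4: o--ooooo-ooo
tick 5: oooo---ooo-o
tick 6: o--oo-oo-ooo
tick 7: oooooooooo-o
tick 8: o--------ooo
position 3 holds -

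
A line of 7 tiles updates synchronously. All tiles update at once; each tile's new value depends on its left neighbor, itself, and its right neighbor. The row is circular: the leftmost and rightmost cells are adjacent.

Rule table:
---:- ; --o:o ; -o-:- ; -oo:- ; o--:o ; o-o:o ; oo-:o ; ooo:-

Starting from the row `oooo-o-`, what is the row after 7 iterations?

o-oo-o-

---oo-o
o-o-oo-
-o-o-oo
o-o-o-o
oo-o-o-
-oo-o-o
o-oo-o-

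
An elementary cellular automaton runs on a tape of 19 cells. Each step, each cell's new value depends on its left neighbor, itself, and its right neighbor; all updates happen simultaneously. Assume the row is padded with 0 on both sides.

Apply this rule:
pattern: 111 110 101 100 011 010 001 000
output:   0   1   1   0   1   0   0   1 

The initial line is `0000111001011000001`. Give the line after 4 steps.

0100101100111111100

step 1: 1110101000111011100
step 2: 1011010010101110101
step 3: 0111100001011011010
step 4: 0100101100111111100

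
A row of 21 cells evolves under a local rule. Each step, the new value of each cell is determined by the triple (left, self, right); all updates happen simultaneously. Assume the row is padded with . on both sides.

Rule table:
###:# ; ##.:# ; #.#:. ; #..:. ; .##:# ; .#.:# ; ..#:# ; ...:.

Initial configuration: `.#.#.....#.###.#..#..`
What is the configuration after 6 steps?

##.#....##.###.#.##..
##.#...###.###.#.##..
##.#..####.###.#.##..
##.#.#####.###.#.##..
##.#.#####.###.#.##..  (fixed point — unchanged through step 6)

##.#.#####.###.#.##..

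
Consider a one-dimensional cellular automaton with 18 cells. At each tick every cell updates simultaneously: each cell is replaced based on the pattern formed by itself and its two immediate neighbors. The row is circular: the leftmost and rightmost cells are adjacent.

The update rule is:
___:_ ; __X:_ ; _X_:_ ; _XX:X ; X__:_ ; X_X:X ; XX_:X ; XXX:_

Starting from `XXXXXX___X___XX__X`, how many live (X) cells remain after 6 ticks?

2

tick 1: _____X_______XX__X
tick 2: _____________XX___
tick 3: _____________XX___  (fixed point — unchanged through tick 6)
count of X: 2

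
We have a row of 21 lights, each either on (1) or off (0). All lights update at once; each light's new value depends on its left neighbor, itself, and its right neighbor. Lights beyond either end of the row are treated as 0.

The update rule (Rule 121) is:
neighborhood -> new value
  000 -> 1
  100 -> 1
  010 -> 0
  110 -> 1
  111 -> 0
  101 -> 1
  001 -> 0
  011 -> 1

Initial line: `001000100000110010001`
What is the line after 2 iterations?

100110011110111001100
010111010011101101111

010111010011101101111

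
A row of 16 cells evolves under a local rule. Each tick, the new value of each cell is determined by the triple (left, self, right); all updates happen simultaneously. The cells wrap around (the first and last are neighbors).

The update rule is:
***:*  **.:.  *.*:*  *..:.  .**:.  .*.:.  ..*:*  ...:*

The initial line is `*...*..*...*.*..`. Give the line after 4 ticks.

..*...*..*..*..*

..**..*..**.*..*
.*...*..*..*..*.
*..**..*..*..*..
..*...*..*..*..*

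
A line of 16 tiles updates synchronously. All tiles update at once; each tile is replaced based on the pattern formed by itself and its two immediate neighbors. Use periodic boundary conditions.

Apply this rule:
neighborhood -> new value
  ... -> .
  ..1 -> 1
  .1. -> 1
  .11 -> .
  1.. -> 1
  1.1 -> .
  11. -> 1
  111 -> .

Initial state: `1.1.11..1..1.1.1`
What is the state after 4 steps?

11.1.11..1.11..1

1.1..1111111.1..
1.111......1.111
1...11....11....
11.1.11..1.11..1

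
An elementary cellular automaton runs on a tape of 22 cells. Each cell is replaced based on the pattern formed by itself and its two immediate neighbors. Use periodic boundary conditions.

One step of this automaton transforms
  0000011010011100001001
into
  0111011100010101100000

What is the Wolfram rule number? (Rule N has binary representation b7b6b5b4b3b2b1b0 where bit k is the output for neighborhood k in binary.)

position 12: 111 → 0  (bit 7 = 0)
position 6: 110 → 1  (bit 6 = 1)
position 7: 101 → 1  (bit 5 = 1)
position 0: 100 → 0  (bit 4 = 0)
position 5: 011 → 1  (bit 3 = 1)
position 8: 010 → 0  (bit 2 = 0)
position 4: 001 → 0  (bit 1 = 0)
position 1: 000 → 1  (bit 0 = 1)
bits b7..b0 = 01101001 = 105

105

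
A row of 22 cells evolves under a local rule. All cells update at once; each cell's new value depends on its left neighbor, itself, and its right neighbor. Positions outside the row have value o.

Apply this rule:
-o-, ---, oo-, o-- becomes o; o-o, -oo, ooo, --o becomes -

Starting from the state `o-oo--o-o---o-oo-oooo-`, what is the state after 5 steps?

o-o-ooo-o--o----o-o-o-

o--oo-o-ooo-o--o----o-
oo--o-o---o-oo-oooo-o-
-oo-o-ooo-o--o----o-o-
--o-o---o-oo-oooo-o-o-
o-o-ooo-o--o----o-o-o-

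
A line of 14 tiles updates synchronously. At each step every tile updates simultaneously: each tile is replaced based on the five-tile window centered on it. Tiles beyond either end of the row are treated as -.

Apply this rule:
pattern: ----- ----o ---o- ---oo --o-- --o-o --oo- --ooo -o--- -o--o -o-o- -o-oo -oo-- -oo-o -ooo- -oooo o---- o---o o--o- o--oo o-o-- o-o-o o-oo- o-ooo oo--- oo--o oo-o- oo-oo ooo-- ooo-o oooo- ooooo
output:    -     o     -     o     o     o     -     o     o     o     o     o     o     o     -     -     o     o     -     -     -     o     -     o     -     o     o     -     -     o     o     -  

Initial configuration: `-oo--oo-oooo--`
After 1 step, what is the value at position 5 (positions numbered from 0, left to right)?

-

o-oo--o-o-o--o
position 5 holds -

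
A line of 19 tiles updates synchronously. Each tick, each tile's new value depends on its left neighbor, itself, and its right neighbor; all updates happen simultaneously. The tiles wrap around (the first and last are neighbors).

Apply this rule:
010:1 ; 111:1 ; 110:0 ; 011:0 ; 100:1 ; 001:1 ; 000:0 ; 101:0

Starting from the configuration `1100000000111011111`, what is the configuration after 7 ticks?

0111010110110111111

1010000001010001111
0011000011011010111
1100100100000010010
0011111110000111110
0101111101001011101
0100111001111001001
0111010110110111111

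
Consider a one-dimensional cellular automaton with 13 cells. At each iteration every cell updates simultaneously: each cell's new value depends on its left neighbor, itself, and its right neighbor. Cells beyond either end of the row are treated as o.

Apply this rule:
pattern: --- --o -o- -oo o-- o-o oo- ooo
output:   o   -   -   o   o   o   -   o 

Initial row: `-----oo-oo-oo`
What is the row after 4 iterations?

o-o-oo-oooooo

oooo-o-oo-ooo
ooo-o-oo-oooo
oo-o-oo-ooooo
o-o-oo-oooooo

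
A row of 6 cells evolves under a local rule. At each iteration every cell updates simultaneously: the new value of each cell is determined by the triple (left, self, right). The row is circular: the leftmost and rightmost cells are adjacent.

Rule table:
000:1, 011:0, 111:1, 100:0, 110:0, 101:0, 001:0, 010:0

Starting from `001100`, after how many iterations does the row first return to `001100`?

100001
001100

2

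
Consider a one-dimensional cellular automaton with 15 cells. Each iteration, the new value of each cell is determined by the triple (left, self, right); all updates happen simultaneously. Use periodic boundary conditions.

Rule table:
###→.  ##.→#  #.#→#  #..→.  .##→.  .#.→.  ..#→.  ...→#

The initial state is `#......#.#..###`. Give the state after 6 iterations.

..#..###..#.#..

#.####..#......
.#...#....####.
...#...##....#.
##...#..#.##...
.#.#.....#.#.#.
..#..###..#.#..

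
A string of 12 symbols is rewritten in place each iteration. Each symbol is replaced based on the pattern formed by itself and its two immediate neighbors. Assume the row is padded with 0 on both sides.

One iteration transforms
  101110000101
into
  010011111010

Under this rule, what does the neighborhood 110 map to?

At position 4 the neighborhood is 110; the next row has 1 there.

1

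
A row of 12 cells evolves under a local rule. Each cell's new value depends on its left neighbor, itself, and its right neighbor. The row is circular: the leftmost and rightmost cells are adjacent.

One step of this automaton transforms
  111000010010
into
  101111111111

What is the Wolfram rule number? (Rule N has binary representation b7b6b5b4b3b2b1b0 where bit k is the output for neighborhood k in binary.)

127

position 1: 111 → 0  (bit 7 = 0)
position 2: 110 → 1  (bit 6 = 1)
position 11: 101 → 1  (bit 5 = 1)
position 3: 100 → 1  (bit 4 = 1)
position 0: 011 → 1  (bit 3 = 1)
position 7: 010 → 1  (bit 2 = 1)
position 6: 001 → 1  (bit 1 = 1)
position 4: 000 → 1  (bit 0 = 1)
bits b7..b0 = 01111111 = 127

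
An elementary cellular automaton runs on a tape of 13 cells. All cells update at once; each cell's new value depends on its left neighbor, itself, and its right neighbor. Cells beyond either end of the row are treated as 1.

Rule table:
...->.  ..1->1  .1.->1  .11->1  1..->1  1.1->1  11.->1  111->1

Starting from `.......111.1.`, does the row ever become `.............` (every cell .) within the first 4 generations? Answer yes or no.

1.....1111111
11...11111111
111.111111111
1111111111111
generation 4 is 1111111111111, still not uniform .

no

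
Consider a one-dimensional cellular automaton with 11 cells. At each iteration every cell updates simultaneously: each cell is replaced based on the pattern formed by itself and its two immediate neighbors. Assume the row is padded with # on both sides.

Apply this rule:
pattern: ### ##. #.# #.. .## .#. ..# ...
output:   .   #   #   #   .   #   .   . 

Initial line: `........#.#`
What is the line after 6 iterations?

.##.##.....

#.......##.
##.......##
.##........
#.##.......
##.##......
.##.##.....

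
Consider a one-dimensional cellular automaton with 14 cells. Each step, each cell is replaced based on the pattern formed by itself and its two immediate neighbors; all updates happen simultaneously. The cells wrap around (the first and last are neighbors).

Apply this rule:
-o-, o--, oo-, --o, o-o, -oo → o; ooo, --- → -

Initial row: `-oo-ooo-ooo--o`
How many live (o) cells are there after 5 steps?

ooooo-ooo-oooo
----ooo-ooo---
---oo-ooo-oo--
--ooooo-ooooo-
-oo---ooo---oo
count of o: 7

7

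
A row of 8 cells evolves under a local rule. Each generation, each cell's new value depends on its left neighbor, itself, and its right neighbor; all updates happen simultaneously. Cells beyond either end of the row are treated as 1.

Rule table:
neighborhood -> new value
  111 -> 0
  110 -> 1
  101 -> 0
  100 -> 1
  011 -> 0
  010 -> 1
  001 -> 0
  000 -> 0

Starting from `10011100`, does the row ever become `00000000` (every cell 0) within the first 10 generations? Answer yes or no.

11000110
01100010
00110010
10011010
11001010
01101010
00101010
10101010
10101010  (fixed point — unchanged through generation 10)
generation 10 is 10101010, still not uniform 0

no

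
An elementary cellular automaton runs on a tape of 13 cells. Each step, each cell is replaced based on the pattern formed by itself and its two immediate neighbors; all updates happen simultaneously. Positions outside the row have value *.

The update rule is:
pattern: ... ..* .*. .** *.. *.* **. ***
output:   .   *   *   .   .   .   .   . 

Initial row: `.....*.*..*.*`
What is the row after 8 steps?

....**.*.**..
...*...*....*
..**..**...*.
.*...*....**.
.*..**...*...
.*.*....**..*
.*.*...*...*.
.*.*..**..**.

.*.*..**..**.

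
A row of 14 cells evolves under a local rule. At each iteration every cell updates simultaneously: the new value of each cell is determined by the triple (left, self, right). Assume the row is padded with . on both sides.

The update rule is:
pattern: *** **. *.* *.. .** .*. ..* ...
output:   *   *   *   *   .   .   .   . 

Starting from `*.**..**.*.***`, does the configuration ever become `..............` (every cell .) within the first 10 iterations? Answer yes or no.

no

.*.**..**.*.**
..*.**..**.*.*
...*.**..**.*.
....*.**..**.*
.....*.**..**.
......*.**..**
.......*.**..*
........*.**..
.........*.**.
..........*.**
iteration 10 is ..........*.**, still not uniform .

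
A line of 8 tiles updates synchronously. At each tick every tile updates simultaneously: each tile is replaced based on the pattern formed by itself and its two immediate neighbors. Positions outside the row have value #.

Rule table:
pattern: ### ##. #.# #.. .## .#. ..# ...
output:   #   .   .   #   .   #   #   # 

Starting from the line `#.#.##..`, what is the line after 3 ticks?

#####...

..#...##
######.#
#####...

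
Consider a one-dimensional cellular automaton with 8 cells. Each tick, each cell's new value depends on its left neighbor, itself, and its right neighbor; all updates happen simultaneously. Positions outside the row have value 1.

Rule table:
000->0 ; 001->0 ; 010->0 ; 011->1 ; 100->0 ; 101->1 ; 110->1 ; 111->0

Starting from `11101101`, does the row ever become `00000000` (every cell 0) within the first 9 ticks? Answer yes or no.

yes

00111111
00100000
00000000
all cells are 0 at tick 3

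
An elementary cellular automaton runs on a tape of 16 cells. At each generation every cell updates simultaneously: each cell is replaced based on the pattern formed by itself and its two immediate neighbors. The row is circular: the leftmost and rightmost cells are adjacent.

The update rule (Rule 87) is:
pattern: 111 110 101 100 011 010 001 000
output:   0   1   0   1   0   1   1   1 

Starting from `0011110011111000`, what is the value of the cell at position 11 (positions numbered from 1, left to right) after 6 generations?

1100011100001111
0111100111110000
1000111000011111
1111001111100000
0001110000111111
1110011111000001
position 11 holds 0

0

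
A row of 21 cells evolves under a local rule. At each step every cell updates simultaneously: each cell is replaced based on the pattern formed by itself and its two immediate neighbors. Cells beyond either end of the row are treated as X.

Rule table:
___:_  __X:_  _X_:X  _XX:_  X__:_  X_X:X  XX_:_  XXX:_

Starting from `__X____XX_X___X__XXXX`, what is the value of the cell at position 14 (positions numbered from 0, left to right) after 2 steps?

X

__X______XX___X______
__X___________X______
position 14 holds X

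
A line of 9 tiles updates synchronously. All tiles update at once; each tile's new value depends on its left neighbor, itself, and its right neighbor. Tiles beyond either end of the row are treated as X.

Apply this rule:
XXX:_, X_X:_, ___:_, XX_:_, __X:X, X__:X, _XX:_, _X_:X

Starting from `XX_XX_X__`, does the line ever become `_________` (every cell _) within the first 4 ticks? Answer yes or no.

tick 1: ______XXX
tick 2: X____X___
tick 3: _X__XXX_X
tick 4: _XXX_____
tick 4 is _XXX_____, still not uniform _

no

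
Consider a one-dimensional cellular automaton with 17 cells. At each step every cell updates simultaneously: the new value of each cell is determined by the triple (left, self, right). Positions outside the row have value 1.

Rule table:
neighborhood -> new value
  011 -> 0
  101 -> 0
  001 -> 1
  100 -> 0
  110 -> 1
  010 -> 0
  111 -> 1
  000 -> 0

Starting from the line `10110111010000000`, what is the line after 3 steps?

10001000000000100

10010011000000001
10100101000000010
10001000000000100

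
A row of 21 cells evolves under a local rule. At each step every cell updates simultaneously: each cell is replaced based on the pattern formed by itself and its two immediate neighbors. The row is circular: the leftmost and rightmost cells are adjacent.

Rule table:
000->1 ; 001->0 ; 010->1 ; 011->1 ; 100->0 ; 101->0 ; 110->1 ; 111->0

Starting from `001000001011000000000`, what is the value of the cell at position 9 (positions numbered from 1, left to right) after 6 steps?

101011101011011111111
101010101011010000000
101010101011010111110
101010101011010100010
101010101011010101010
101010101011010101010
position 9 holds 1

1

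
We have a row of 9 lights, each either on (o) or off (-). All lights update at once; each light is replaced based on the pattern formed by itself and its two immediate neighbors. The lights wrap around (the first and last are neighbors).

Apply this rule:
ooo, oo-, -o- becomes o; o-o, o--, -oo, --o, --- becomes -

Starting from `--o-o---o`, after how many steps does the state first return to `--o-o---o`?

1

step 1: --o-o---o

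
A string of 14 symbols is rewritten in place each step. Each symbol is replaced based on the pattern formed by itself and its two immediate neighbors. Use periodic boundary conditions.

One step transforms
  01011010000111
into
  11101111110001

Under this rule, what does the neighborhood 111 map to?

At position 12 the neighborhood is 111; the next row has 0 there.

0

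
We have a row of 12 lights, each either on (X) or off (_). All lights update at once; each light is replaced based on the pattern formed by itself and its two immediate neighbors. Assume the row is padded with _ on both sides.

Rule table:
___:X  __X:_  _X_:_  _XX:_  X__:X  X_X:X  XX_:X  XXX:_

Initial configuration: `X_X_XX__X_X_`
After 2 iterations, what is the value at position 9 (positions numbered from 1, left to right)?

_X_X_XX__X_X
__X_X_XX__X_
position 9 holds _

_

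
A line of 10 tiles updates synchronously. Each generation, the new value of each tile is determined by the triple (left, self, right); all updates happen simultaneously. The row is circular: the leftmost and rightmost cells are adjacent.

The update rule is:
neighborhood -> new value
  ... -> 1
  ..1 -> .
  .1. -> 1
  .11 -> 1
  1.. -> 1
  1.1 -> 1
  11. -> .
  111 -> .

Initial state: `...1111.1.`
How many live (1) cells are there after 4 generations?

11.1...111
..1111.1..
1.1...1111
.1111.1...
count of 1: 5

5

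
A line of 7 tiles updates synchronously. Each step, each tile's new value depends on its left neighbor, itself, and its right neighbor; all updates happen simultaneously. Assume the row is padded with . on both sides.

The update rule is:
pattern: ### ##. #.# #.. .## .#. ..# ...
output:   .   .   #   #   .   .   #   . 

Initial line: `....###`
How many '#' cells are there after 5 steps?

...#...
..#.#..
.#.#.#.
#.#.#.#
.#.#.#.
count of #: 3

3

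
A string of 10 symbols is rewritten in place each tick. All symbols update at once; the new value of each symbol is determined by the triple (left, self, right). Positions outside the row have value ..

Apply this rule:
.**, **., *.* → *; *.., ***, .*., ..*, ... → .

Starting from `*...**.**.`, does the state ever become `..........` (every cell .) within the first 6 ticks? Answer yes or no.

....*****.
....*...*.
..........
all cells are . at tick 3

yes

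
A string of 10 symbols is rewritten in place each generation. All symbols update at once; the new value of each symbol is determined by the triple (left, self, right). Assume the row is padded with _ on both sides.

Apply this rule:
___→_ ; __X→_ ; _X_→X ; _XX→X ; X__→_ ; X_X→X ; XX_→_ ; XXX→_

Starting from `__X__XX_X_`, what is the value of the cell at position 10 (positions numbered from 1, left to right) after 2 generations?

__X__X_XX_
__X__XXX__
position 10 holds _

_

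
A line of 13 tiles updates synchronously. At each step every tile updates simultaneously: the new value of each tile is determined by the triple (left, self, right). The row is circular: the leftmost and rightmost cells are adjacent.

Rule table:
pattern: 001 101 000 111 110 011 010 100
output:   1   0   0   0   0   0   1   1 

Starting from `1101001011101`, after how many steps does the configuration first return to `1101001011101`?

5

0001111000000
0010000100000
0111001110000
1000110001000
1101001011101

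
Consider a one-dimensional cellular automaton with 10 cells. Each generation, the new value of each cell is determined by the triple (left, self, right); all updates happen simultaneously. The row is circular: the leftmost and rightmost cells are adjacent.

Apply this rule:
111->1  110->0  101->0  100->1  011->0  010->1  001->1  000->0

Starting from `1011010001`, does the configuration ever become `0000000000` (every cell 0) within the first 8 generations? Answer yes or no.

no

generation 1: 0000011010
generation 2: 0000100011
generation 3: 1001110100
generation 4: 1110100111
generation 5: 1100111011
generation 6: 1011010001  (repeats generation 0; period 6)
generation 8: 0000100011
generation 8 is 0000100011, still not uniform 0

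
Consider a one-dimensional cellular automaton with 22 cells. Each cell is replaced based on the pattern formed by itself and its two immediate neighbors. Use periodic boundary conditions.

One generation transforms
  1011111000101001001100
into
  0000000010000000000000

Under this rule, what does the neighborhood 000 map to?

1

At position 8 the neighborhood is 000; the next row has 1 there.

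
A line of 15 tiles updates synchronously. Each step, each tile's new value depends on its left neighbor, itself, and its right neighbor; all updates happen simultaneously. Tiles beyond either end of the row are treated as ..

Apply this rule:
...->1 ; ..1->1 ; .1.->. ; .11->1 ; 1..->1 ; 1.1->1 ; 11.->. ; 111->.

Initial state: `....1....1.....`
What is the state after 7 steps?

11.1111.1111.11

1111.1111.11111
1...11...11....
.1111.1111.1111
11...11...11...
1.1111.1111.111
.11...11...11..
11.1111.1111.11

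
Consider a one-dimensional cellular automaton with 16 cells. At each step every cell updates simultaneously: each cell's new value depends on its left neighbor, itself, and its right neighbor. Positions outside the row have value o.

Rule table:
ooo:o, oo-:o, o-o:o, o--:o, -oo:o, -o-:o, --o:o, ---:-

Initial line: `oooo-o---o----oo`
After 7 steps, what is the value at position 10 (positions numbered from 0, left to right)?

o

ooooooo-ooo--ooo
oooooooooooooooo
oooooooooooooooo  (fixed point — unchanged through step 7)
position 10 holds o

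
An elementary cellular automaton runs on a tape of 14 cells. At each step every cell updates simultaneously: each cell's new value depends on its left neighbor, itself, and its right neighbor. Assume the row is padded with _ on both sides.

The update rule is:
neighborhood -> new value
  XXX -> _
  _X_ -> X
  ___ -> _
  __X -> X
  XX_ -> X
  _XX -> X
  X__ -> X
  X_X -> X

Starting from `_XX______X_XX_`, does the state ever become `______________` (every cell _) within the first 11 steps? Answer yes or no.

step 1: XXXX____XXXXXX
step 2: X__XX__XX____X
step 3: XXXXXXXXXX__XX
step 4: X________XXXXX
step 5: XX______XX___X
step 6: XXX____XXXX_XX
step 7: X_XX__XX__XXXX
step 8: XXXXXXXXXXX__X
step 9: X_________XXXX
step 10: XX_______XX__X
step 11: XXX_____XXXXXX
step 11 is XXX_____XXXXXX, still not uniform _

no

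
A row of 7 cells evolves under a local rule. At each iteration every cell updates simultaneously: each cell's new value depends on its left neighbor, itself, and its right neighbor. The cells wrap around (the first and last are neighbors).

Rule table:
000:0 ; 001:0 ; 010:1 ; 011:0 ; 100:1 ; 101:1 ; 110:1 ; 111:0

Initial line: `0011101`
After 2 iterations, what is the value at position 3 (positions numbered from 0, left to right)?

0

1000111
1100000
position 3 holds 0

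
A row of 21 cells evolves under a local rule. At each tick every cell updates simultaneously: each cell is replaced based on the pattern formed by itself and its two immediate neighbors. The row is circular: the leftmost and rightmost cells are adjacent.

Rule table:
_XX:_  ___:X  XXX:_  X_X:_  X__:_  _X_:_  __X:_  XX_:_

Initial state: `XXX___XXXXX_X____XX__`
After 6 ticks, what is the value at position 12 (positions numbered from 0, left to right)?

tick 1: ____X_________XX_____
tick 2: XXX___XXXXXXX____XXXX
tick 3: ____X_________XX_____  (repeats tick 1; period 2)
tick 6: XXX___XXXXXXX____XXXX
position 12 holds X

X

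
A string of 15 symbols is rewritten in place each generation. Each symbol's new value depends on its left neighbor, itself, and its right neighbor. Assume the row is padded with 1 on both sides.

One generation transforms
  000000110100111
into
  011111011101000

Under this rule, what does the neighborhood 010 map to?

At position 9 the neighborhood is 010; the next row has 1 there.

1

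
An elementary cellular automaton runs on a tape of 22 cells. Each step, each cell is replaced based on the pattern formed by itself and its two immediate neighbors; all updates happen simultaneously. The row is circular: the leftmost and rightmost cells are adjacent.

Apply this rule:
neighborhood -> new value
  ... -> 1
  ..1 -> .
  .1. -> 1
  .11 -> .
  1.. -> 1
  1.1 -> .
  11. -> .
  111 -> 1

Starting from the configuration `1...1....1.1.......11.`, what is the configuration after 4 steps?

..1.11.1...1..1.11.1.1

step 1: 111.1111.1.1111111....
step 2: .1...11..1..11111.111.
step 3: .111...1.11..111...1.1
step 4: ..1.11.1...1..1.11.1.1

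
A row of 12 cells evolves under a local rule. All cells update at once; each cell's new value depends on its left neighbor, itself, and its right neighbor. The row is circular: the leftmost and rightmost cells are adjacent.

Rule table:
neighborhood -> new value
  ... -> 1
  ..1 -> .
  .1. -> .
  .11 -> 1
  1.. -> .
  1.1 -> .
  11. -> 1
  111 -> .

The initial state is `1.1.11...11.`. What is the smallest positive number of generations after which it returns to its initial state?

6

....11.1.11.
111.11...11.
1.1.11.1.11.
....11...11.
111.11.1.11.
1.1.11...11.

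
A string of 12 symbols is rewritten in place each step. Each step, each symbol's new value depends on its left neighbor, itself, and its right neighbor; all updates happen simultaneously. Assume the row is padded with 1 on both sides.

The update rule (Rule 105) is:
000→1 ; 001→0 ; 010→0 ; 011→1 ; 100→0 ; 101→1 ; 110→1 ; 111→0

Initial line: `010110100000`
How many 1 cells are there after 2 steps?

101111001110
111001001011
count of 1: 7

7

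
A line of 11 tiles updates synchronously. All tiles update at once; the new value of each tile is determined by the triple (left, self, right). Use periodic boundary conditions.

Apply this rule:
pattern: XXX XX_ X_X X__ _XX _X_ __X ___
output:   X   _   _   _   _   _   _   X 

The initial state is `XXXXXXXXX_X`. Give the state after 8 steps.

X__XX__XXXX

step 1: XXXXXXXX___
step 2: _XXXXXX__X_
step 3: __XXXX_____
step 4: X__XX__XXXX
step 5: ________XXX
step 6: _XXXXXX__X_  (repeats step 2; period 4)
step 8: X__XX__XXXX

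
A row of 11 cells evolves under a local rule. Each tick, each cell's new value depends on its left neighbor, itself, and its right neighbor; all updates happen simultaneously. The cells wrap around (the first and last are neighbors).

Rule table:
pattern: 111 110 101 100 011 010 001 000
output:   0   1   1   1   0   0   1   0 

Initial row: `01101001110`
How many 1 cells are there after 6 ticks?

7

10110110011
11011011100
01101100111
10110111001
11011001110
01101110011
count of 1: 7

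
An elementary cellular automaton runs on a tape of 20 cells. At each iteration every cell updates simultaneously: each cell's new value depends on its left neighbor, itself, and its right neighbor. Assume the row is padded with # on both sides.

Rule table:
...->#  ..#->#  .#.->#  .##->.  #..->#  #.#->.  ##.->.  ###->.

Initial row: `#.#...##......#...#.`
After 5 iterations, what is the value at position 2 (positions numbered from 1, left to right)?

.

iteration 1: ..####..###########.
iteration 2: ##....##............
iteration 3: ..####..############
iteration 4: ##....##............  (repeats iteration 2; period 2)
iteration 5: ..####..############
position 2 holds .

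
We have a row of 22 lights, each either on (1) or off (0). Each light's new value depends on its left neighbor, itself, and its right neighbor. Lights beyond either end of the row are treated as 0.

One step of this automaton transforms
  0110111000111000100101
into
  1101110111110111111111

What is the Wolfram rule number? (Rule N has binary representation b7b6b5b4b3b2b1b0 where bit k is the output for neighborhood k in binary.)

position 5: 111 → 1  (bit 7 = 1)
position 2: 110 → 0  (bit 6 = 0)
position 3: 101 → 1  (bit 5 = 1)
position 7: 100 → 1  (bit 4 = 1)
position 1: 011 → 1  (bit 3 = 1)
position 16: 010 → 1  (bit 2 = 1)
position 0: 001 → 1  (bit 1 = 1)
position 8: 000 → 1  (bit 0 = 1)
bits b7..b0 = 10111111 = 191

191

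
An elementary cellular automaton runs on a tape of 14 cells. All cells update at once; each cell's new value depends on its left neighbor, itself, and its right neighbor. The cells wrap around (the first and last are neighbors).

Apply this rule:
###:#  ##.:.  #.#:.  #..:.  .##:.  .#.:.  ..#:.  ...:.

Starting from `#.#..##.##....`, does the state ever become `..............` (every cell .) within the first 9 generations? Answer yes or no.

yes

..............
all cells are . at generation 1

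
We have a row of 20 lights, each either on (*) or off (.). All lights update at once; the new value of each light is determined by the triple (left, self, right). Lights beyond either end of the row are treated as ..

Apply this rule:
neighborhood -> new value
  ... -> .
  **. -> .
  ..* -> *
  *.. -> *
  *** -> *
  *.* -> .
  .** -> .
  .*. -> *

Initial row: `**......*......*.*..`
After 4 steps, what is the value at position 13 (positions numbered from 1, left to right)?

*

..*....***....**.**.
.***..*.*.*..*.....*
*.*.***.*.*****...**
*.*..*..*..***.*.*..
position 13 holds *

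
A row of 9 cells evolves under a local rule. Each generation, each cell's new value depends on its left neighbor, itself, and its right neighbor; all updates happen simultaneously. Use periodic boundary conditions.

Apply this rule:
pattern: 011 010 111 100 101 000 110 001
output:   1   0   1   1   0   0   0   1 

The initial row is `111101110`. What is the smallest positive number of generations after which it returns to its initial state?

111001100
110111011
100110011
011101111
011001110
110111101
100111001
011110111
011100110
111011101
110011001
101110111
001100111
111011110
110011100
101111011
001110011
111101110

18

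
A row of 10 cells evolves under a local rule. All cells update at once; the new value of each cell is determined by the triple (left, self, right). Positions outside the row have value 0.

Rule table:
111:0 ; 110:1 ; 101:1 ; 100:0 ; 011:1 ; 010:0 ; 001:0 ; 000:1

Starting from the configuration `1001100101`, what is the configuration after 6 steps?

0001100010
1101101000
1111110011
1000010011
0011000011
1011011011

1011011011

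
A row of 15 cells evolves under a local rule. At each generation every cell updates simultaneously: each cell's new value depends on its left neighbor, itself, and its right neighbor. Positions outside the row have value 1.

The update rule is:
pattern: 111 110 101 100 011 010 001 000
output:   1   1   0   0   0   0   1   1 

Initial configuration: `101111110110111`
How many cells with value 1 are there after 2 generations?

9

100111110010011
101011110100101
count of 1: 9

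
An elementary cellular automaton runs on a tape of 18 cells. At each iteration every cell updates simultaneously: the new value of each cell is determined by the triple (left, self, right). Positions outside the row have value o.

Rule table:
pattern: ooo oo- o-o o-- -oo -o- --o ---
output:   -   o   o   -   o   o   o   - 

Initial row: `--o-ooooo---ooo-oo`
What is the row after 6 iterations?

iteration 1: -oooo---o--oo-ooo-
iteration 2: oo--o--oo-ooooo-oo
iteration 3: -o-oo-ooooo---ooo-
iteration 4: ooooooo---o--oo-oo
iteration 5: ------o--oo-ooooo-
iteration 6: -----oo-ooooo---oo

-----oo-ooooo---oo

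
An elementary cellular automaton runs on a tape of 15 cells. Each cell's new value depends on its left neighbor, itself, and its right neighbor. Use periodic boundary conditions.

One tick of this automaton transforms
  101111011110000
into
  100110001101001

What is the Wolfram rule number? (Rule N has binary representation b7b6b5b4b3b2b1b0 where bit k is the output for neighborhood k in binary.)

position 3: 111 → 1  (bit 7 = 1)
position 5: 110 → 0  (bit 6 = 0)
position 1: 101 → 0  (bit 5 = 0)
position 11: 100 → 1  (bit 4 = 1)
position 2: 011 → 0  (bit 3 = 0)
position 0: 010 → 1  (bit 2 = 1)
position 14: 001 → 1  (bit 1 = 1)
position 12: 000 → 0  (bit 0 = 0)
bits b7..b0 = 10010110 = 150

150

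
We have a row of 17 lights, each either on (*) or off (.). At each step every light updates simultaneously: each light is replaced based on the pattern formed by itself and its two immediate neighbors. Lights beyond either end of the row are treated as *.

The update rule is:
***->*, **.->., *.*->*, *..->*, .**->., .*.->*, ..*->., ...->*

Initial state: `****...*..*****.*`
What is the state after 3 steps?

*.***.**.**.**.**

step 1: ***.**.**..***.*.
step 2: **.*..*..*..*.***
step 3: *.***.**.**.**.**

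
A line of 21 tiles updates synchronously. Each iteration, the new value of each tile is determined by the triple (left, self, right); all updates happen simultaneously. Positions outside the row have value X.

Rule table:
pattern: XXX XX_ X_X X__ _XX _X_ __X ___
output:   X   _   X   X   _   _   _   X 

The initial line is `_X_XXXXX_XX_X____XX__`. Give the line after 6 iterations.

iteration 1: X_X_XXX_X__X_XXX___X_
iteration 2: _X_X_X_X_X__X_X_XX__X
iteration 3: X_X_X_X_X_X__X_X__X__
iteration 4: _X_X_X_X_X_X__X_X__X_
iteration 5: X_X_X_X_X_X_X__X_X__X
iteration 6: _X_X_X_X_X_X_X__X_X__

_X_X_X_X_X_X_X__X_X__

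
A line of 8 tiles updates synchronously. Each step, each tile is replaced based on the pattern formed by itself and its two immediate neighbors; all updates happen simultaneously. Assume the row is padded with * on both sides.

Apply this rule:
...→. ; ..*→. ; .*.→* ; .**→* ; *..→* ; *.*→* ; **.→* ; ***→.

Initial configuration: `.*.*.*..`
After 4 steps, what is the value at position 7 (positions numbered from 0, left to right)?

*

step 1: *******.
step 2: ......**
step 3: *.....*.
step 4: **....**
position 7 holds *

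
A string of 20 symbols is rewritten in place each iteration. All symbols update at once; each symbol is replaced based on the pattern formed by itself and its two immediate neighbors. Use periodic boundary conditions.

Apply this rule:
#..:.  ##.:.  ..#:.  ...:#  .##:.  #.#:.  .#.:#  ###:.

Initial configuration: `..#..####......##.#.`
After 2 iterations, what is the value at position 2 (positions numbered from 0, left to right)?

#.#.......####....#.
#.#.#####......##.#.
position 2 holds #

#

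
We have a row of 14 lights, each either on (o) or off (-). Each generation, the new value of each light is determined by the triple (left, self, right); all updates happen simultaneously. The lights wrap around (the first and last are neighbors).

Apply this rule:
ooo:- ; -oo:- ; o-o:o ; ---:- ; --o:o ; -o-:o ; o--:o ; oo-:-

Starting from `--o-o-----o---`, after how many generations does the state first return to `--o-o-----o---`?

4

-ooooo---ooo--
o-----o-o---o-
oo---ooooo-ooo
--o-o-----o---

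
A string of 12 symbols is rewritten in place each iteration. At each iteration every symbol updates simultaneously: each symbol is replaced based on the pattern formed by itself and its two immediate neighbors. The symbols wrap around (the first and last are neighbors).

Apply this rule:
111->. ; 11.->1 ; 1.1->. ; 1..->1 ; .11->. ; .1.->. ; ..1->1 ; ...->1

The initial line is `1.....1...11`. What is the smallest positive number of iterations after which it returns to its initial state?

24

111111.111..
.....1...111
11111.111..1
....1...111.
1111.111..11
...1...111..
111.111..111
..1...111...
11.111..1111
.1...111....
1.111..11111
1...111.....
.111..111111
...111.....1
111..111111.
..111.....1.
11..111111.1
.111.....1..
1..111111.11
111.....1...
..111111.111
11.....1...1
.111111.111.
1.....1...11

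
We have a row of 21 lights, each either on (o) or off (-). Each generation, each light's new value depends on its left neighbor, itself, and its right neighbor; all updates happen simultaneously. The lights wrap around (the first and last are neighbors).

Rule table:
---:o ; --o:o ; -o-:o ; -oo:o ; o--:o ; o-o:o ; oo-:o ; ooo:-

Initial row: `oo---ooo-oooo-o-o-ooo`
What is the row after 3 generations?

-ooooo-ooo--ooooooo--

generation 1: -ooooo-ooo--ooooooo--
generation 2: oo---ooo-oooo-----ooo
generation 3: -ooooo-ooo--ooooooo--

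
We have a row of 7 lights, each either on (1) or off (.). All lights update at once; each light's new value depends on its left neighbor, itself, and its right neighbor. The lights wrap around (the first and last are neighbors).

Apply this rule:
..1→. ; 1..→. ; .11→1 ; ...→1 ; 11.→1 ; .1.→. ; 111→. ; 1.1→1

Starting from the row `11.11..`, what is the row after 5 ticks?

1.1.1..

11111..
1...1..
..1....
1...111
1.1.1..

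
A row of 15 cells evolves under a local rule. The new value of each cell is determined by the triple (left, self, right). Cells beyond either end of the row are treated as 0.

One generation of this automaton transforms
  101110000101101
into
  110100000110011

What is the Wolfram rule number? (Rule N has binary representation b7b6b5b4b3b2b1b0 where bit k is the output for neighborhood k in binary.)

164

position 3: 111 → 1  (bit 7 = 1)
position 4: 110 → 0  (bit 6 = 0)
position 1: 101 → 1  (bit 5 = 1)
position 5: 100 → 0  (bit 4 = 0)
position 2: 011 → 0  (bit 3 = 0)
position 0: 010 → 1  (bit 2 = 1)
position 8: 001 → 0  (bit 1 = 0)
position 6: 000 → 0  (bit 0 = 0)
bits b7..b0 = 10100100 = 164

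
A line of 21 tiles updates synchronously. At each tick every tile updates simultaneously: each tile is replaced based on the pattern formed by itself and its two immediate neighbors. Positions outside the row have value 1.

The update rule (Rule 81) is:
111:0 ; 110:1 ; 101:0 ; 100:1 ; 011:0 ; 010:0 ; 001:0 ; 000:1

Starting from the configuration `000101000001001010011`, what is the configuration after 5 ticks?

tick 1: 110000111100100001000
tick 2: 011110000110011100110
tick 3: 000011110011000110010
tick 4: 111000011001110011000
tick 5: 001111001100011001110

001111001100011001110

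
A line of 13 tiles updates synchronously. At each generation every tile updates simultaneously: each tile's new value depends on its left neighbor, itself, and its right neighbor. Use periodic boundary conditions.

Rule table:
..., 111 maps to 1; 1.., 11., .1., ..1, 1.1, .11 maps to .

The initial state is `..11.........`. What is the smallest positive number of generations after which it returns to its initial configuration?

1....11111111
..11..1111111
.......11111.
111111..111..
.1111....1...
..11..11...11
.........1...
11111111...11
1111111..1..1
111111.......
.1111..11111.
..11....111..
1....11..1..1
..11.........

14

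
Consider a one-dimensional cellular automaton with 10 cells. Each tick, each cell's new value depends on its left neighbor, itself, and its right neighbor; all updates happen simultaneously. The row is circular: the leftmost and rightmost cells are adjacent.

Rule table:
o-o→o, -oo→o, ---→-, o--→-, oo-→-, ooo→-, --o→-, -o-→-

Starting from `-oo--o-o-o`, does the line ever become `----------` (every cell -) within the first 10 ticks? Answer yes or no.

tick 1: oo----o-o-
tick 2: o------o-o
tick 3: --------oo
tick 4: --------o-
tick 5: ----------
all cells are - at tick 5

yes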